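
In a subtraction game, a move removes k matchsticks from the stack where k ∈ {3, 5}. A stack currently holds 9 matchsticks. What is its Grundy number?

0

Grundy values for subtraction set {3, 5}:
g(0) = mex{} = 0
g(1) = mex{} = 0
g(2) = mex{} = 0
g(3) = mex{0} = 1
g(4) = mex{0} = 1
g(5) = mex{0} = 1
g(6) = mex{0,1} = 2
g(7) = mex{0,1} = 2
g(8) = mex{1} = 0
g(9) = mex{1,2} = 0
So g(9) = 0.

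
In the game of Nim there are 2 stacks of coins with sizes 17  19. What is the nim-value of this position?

Compute the nim-sum pairwise:
17 XOR 19 = 2

2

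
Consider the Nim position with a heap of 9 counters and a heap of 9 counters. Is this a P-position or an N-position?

P-position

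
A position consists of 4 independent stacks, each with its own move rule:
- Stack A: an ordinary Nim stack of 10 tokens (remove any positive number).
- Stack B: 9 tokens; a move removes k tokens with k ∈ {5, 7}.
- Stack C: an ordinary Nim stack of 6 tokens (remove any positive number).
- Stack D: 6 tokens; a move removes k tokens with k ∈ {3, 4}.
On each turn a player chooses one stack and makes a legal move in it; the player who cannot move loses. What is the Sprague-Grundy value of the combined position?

Stack A is a plain Nim stack of size 10, so its Grundy value is 10.
Build the Grundy sequence for stack B with g(k) = mex{g(k−s) : s ∈ {5, 7}, s ≤ k}:
k:     0  1  2  3  4  5  6  7  8  9
g(k):  0  0  0  0  0  1  1  1  1  1
So g(9) = 1.
Stack C is a plain Nim stack of size 6, so its Grundy value is 6.
Build the Grundy sequence for stack D with g(k) = mex{g(k−s) : s ∈ {3, 4}, s ≤ k}:
k:     0  1  2  3  4  5  6
g(k):  0  0  0  1  1  1  2
So g(6) = 2.
The value of a disjunctive sum is the nim-sum of the parts.
Combined value = 10 ⊕ 1 ⊕ 6 ⊕ 2 = 15.

15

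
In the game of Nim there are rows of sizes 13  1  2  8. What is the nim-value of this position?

6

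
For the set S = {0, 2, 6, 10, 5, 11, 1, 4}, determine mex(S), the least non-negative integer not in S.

The values 0, 1, 2 are all present; 3 is the first non-negative integer missing from the set.

3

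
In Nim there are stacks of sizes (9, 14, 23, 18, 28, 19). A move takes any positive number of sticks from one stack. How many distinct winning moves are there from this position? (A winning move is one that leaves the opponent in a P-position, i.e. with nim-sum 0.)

3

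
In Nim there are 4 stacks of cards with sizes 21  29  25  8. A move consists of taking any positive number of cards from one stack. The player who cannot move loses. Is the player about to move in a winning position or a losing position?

Winning position

Nim-sum: 21 ^ 29 ^ 25 ^ 8 = 25.
The nim-sum is 25 ≠ 0, so this is an N-position: the player to move can win.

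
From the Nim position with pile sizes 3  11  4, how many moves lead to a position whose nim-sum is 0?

1

Write each in binary and XOR column by column:
  0011  (3)
  1011  (11)
  0100  (4)
  ----
  1100  (12)
The overall nim-sum is X = 12. A pile of size p has a winning move iff p XOR X < p (reduce it to p XOR X).
  3: 3 XOR 12 = 15 ≥ 3 — no move.
  11: 11 XOR 12 = 7 < 11 — winning move (to 7).
  4: 4 XOR 12 = 8 ≥ 4 — no move.
That gives 1 winning move.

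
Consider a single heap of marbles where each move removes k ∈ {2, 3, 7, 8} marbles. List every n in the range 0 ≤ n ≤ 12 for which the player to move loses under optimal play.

0, 1, 5, 6, 10, 11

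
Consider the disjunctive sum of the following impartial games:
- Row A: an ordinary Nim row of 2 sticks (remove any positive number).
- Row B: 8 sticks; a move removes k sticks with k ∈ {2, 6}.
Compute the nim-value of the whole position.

2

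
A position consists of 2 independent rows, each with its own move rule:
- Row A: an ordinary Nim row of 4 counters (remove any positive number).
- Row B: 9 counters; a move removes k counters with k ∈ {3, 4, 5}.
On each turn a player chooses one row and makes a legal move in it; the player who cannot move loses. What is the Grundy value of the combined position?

Row A is a plain Nim row of size 4, so its Grundy value is 4.
For row B, compute g(0), g(1), … with moves {3, 4, 5}:
k:     0  1  2  3  4  5  6  7  8  9
g(k):  0  0  0  1  1  1  2  2  0  0
So g(9) = 0.
The value of a disjunctive sum is the nim-sum of the parts.
Combined value = 4 ⊕ 0 = 4.

4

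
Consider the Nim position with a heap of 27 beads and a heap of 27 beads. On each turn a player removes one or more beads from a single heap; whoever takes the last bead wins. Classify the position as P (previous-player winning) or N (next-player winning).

Bitwise XOR of the heap sizes:
  11011  (27)
  11011  (27)
  -----
  00000  (0)
The nim-sum is 0, so this is a P-position: the player to move is in a losing position under optimal play.

P-position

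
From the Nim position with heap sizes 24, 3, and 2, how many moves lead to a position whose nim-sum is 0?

Nim-sum: 24 ^ 3 ^ 2 = 25.
The overall nim-sum is X = 25. A heap of size p has a winning move iff p XOR X < p (reduce it to p XOR X).
  24: 24 XOR 25 = 1 < 24 — winning move (to 1).
  3: 3 XOR 25 = 26 ≥ 3 — no move.
  2: 2 XOR 25 = 27 ≥ 2 — no move.
That gives 1 winning move.

1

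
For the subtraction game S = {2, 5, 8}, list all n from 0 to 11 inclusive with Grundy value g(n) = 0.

Build the Grundy sequence with g(k) = mex{g(k−s) : s ∈ {2, 5, 8}, s ≤ k}:
g(0) = mex{} = 0
g(1) = mex{} = 0
g(2) = mex{0} = 1
g(3) = mex{0} = 1
g(4) = mex{1} = 0
g(5) = mex{0,1} = 2
g(6) = mex{0} = 1
g(7) = mex{1,2} = 0
g(8) = mex{0,1} = 2
g(9) = mex{0} = 1
g(10) = mex{1,2} = 0
g(11) = mex{1} = 0
The P-positions (g = 0) in 0..11 are 0, 1, 4, 7, 10, 11.

0, 1, 4, 7, 10, 11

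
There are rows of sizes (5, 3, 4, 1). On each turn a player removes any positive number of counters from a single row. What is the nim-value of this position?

3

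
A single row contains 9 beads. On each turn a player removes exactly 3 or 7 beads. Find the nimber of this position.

Build the Grundy sequence with g(k) = mex{g(k−s) : s ∈ {3, 7}, s ≤ k}:
k:     0  1  2  3  4  5  6  7  8  9
g(k):  0  0  0  1  1  1  0  2  2  1
So g(9) = 1.

1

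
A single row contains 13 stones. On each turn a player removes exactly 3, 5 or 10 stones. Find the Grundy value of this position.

Compute g(0), g(1), … for moves {3, 5, 10}:
g(0) = mex{} = 0
g(1) = mex{} = 0
g(2) = mex{} = 0
g(3) = mex{0} = 1
g(4) = mex{0} = 1
g(5) = mex{0} = 1
g(6) = mex{0,1} = 2
g(7) = mex{0,1} = 2
g(8) = mex{1} = 0
g(9) = mex{1,2} = 0
g(10) = mex{0,1,2} = 3
g(11) = mex{0,2} = 1
g(12) = mex{0,2} = 1
g(13) = mex{0,1,3} = 2
So g(13) = 2.

2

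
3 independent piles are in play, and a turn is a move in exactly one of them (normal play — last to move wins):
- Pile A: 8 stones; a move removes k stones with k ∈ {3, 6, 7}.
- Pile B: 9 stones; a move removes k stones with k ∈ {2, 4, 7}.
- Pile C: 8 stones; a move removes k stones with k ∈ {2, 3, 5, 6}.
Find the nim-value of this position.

2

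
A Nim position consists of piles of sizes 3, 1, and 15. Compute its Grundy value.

13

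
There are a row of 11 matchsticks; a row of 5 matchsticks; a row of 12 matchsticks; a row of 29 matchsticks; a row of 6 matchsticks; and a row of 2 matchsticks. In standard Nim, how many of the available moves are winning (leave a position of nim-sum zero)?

Compute the nim-sum pairwise:
11 ⊕ 5 = 14
14 ⊕ 12 = 2
2 ⊕ 29 = 31
31 ⊕ 6 = 25
25 ⊕ 2 = 27
The overall nim-sum is X = 27. A row of size p has a winning move iff p XOR X < p (reduce it to p XOR X).
  11: 11 XOR 27 = 16 ≥ 11 — no move.
  5: 5 XOR 27 = 30 ≥ 5 — no move.
  12: 12 XOR 27 = 23 ≥ 12 — no move.
  29: 29 XOR 27 = 6 < 29 — winning move (to 6).
  6: 6 XOR 27 = 29 ≥ 6 — no move.
  2: 2 XOR 27 = 25 ≥ 2 — no move.
That gives 1 winning move.

1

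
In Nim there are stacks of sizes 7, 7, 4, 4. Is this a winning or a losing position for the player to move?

Bitwise XOR of the heap sizes:
  111  (7)
  111  (7)
  100  (4)
  100  (4)
  ---
  000  (0)
The nim-sum is 0, so this is a P-position: the player to move is in a losing position under optimal play.

Losing position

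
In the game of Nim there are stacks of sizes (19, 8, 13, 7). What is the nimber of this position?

Compute the nim-sum pairwise:
19 XOR 8 = 27
27 XOR 13 = 22
22 XOR 7 = 17

17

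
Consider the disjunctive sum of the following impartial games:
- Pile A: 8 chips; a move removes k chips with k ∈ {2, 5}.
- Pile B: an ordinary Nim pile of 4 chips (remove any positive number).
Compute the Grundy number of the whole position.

4

Grundy values for pile A (subtraction set {2, 5}):
k:     0  1  2  3  4  5  6  7  8
g(k):  0  0  1  1  0  2  1  0  0
So g(8) = 0.
Pile B is a plain Nim pile of size 4, so its Grundy value is 4.
The value of a disjunctive sum is the nim-sum of the parts.
Combined value = 0 ⊕ 4 = 4.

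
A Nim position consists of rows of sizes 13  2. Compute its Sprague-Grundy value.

15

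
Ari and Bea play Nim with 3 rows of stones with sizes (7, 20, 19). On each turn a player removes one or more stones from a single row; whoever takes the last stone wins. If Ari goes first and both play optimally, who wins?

Compute the nim-sum pairwise:
7 XOR 20 = 19
19 XOR 19 = 0
The nim-sum is 0, so this is a P-position: the player to move is in a losing position under optimal play; Ari is about to move from it and so loses — Bea wins.

Bea wins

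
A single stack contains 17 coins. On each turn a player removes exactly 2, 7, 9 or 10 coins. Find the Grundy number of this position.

0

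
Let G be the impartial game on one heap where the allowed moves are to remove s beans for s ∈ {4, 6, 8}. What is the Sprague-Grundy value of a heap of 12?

0

Compute g(0), g(1), … for moves {4, 6, 8}:
k:     0  1  2  3  4  5  6  7  8  9 10 11 12
g(k):  0  0  0  0  1  1  1  1  2  2  2  2  0
So g(12) = 0.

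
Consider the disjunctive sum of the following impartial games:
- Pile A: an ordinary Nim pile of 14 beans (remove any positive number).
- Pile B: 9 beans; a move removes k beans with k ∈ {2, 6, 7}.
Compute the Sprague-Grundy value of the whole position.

14

Pile A is a plain Nim pile of size 14, so its Grundy value is 14.
Grundy values for pile B (subtraction set {2, 6, 7}):
k:     0  1  2  3  4  5  6  7  8  9
g(k):  0  0  1  1  0  0  1  1  2  0
So g(9) = 0.
The value of a disjunctive sum is the nim-sum of the parts.
Combined value = 14 XOR 0 = 14.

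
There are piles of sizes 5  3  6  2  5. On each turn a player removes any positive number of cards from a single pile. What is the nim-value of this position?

7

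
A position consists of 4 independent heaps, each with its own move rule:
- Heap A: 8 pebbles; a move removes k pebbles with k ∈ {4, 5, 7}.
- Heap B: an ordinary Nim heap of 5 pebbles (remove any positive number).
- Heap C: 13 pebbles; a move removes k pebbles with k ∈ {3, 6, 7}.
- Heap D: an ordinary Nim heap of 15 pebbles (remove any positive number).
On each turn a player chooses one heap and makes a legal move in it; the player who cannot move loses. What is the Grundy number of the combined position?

For heap A, compute g(0), g(1), … with moves {4, 5, 7}:
k:     0  1  2  3  4  5  6  7  8
g(k):  0  0  0  0  1  1  1  1  2
So g(8) = 2.
Heap B is a plain Nim heap of size 5, so its Grundy value is 5.
Grundy values for heap C (subtraction set {3, 6, 7}):
g(0) = mex{} = 0
g(1) = mex{} = 0
g(2) = mex{} = 0
g(3) = mex{0} = 1
g(4) = mex{0} = 1
g(5) = mex{0} = 1
g(6) = mex{0,1} = 2
g(7) = mex{0,1} = 2
g(8) = mex{0,1} = 2
g(9) = mex{0,1,2} = 3
g(10) = mex{1,2} = 0
g(11) = mex{1,2} = 0
g(12) = mex{1,2,3} = 0
g(13) = mex{0,2} = 1
So g(13) = 1.
Heap D is a plain Nim heap of size 15, so its Grundy value is 15.
The value of a disjunctive sum is the nim-sum of the parts.
Combined value = 2 XOR 5 XOR 1 XOR 15 = 9.

9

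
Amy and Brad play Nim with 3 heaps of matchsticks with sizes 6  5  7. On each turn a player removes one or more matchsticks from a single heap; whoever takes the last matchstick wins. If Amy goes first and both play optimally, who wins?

Amy wins

Compute the nim-sum pairwise:
6 ^ 5 = 3
3 ^ 7 = 4
The nim-sum is 4 ≠ 0, so this is an N-position: the player to move can win; Amy has a winning move.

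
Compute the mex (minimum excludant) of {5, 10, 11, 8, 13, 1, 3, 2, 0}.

The values 0, 1, 2, 3 are all present; 4 is the first non-negative integer missing from the set.

4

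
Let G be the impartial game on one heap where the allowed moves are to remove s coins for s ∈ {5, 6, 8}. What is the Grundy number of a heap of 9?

Compute g(0), g(1), … for moves {5, 6, 8}:
g(0) = mex{} = 0
g(1) = mex{} = 0
g(2) = mex{} = 0
g(3) = mex{} = 0
g(4) = mex{} = 0
g(5) = mex{0} = 1
g(6) = mex{0} = 1
g(7) = mex{0} = 1
g(8) = mex{0} = 1
g(9) = mex{0} = 1
So g(9) = 1.

1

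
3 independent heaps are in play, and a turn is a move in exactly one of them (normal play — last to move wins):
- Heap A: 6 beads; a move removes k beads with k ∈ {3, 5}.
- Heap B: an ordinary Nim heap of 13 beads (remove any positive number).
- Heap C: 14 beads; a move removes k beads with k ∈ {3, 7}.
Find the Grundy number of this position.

14

For heap A, compute g(0), g(1), … with moves {3, 5}:
k:     0  1  2  3  4  5  6
g(k):  0  0  0  1  1  1  2
So g(6) = 2.
Heap B is a plain Nim heap of size 13, so its Grundy value is 13.
Grundy values for heap C (subtraction set {3, 7}):
k:     0  1  2  3  4  5  6  7  8  9 10 11 12 13 14
g(k):  0  0  0  1  1  1  0  2  2  1  0  0  0  1  1
So g(14) = 1.
By the Sprague-Grundy theorem, the Grundy value of a sum of independent games is the XOR of the component values.
Combined value = 2 XOR 13 XOR 1 = 14.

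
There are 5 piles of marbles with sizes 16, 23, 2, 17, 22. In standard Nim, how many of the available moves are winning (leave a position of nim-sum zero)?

3

In binary:
  10000  (16)
  10111  (23)
  00010  (2)
  10001  (17)
  10110  (22)
  -----
  00010  (2)
The overall nim-sum is X = 2. A pile of size p has a winning move iff p XOR X < p (reduce it to p XOR X).
  16: 16 XOR 2 = 18 ≥ 16 — no move.
  23: 23 XOR 2 = 21 < 23 — winning move (to 21).
  2: 2 XOR 2 = 0 < 2 — winning move (to 0).
  17: 17 XOR 2 = 19 ≥ 17 — no move.
  22: 22 XOR 2 = 20 < 22 — winning move (to 20).
That gives 3 winning moves.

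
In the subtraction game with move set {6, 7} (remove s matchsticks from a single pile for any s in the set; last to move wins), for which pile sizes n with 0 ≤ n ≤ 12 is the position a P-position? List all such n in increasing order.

0, 1, 2, 3, 4, 5

Build the Grundy sequence with g(k) = mex{g(k−s) : s ∈ {6, 7}, s ≤ k}:
g(0) = mex{} = 0
g(1) = mex{} = 0
g(2) = mex{} = 0
g(3) = mex{} = 0
g(4) = mex{} = 0
g(5) = mex{} = 0
g(6) = mex{0} = 1
g(7) = mex{0} = 1
g(8) = mex{0} = 1
g(9) = mex{0} = 1
g(10) = mex{0} = 1
g(11) = mex{0} = 1
g(12) = mex{0,1} = 2
The P-positions (g = 0) in 0..12 are 0, 1, 2, 3, 4, 5.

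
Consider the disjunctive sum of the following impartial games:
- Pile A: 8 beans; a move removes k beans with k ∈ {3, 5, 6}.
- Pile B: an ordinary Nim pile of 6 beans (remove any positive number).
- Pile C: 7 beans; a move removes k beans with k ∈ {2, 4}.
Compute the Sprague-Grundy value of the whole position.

4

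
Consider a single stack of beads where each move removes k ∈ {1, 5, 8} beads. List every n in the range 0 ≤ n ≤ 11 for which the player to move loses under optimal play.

0, 2, 4, 6

Grundy values for subtraction set {1, 5, 8}:
g(0) = mex{} = 0
g(1) = mex{0} = 1
g(2) = mex{1} = 0
g(3) = mex{0} = 1
g(4) = mex{1} = 0
g(5) = mex{0} = 1
g(6) = mex{1} = 0
g(7) = mex{0} = 1
g(8) = mex{0,1} = 2
g(9) = mex{0,1,2} = 3
g(10) = mex{0,1,3} = 2
g(11) = mex{0,1,2} = 3
The P-positions (g = 0) in 0..11 are 0, 2, 4, 6.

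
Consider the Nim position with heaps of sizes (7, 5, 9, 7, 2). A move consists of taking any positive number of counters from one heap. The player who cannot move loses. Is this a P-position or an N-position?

N-position

Compute the nim-sum pairwise:
7 ⊕ 5 = 2
2 ⊕ 9 = 11
11 ⊕ 7 = 12
12 ⊕ 2 = 14
The nim-sum is 14 ≠ 0, so this is an N-position: the player to move can win.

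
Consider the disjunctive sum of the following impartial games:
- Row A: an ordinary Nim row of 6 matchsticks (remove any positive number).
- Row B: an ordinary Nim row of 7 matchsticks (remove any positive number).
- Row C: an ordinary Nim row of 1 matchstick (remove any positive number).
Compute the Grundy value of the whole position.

0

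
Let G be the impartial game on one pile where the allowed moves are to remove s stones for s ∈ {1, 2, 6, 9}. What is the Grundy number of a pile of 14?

0

Grundy values for subtraction set {1, 2, 6, 9}:
k:     0  1  2  3  4  5  6  7  8  9 10 11 12 13 14
g(k):  0  1  2  0  1  2  3  0  1  2  0  1  2  3  0
So g(14) = 0.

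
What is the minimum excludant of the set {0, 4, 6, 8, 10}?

0 is in the set but 1 is not, so the mex is 1.

1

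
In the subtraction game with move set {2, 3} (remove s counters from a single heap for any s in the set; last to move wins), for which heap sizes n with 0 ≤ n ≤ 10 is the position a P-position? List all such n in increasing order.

0, 1, 5, 6, 10

Grundy values for subtraction set {2, 3}:
g(0) = mex{} = 0
g(1) = mex{} = 0
g(2) = mex{0} = 1
g(3) = mex{0} = 1
g(4) = mex{0,1} = 2
g(5) = mex{1} = 0
g(6) = mex{1,2} = 0
g(7) = mex{0,2} = 1
g(8) = mex{0} = 1
g(9) = mex{0,1} = 2
g(10) = mex{1} = 0
The P-positions (g = 0) in 0..10 are 0, 1, 5, 6, 10.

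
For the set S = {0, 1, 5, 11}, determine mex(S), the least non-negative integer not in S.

2

The values 0, 1 are all present; 2 is the first non-negative integer missing from the set.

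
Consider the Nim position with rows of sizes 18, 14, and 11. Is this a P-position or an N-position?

N-position

Compute the nim-sum pairwise:
18 XOR 14 = 28
28 XOR 11 = 23
The nim-sum is 23 ≠ 0, so this is an N-position: the player to move can win.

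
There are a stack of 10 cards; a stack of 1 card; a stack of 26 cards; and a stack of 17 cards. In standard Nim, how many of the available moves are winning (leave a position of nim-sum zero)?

0

Bitwise XOR of the heap sizes:
  01010  (10)
  00001  (1)
  11010  (26)
  10001  (17)
  -----
  00000  (0)
The nim-sum is already 0, so every move leaves a nonzero nim-sum — there are no winning moves.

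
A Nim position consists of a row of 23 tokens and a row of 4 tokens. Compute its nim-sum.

19

Nim-sum: 23 ⊕ 4 = 19.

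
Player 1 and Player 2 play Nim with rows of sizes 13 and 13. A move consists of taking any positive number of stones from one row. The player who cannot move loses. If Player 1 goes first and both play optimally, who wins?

Player 2 wins

Nim-sum: 13 ^ 13 = 0.
The nim-sum is 0, so this is a P-position: the player to move is in a losing position under optimal play; Player 1 is about to move from it and so loses — Player 2 wins.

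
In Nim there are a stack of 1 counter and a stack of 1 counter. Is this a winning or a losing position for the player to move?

Compute the nim-sum pairwise:
1 ⊕ 1 = 0
The nim-sum is 0, so this is a P-position: the player to move is in a losing position under optimal play.

Losing position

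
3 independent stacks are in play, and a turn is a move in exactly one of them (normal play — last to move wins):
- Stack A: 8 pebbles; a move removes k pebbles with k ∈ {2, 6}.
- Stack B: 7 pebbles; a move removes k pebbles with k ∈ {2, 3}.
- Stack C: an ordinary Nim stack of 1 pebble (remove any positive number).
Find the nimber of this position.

0

Grundy values for stack A (subtraction set {2, 6}):
g(0) = mex{} = 0
g(1) = mex{} = 0
g(2) = mex{0} = 1
g(3) = mex{0} = 1
g(4) = mex{1} = 0
g(5) = mex{1} = 0
g(6) = mex{0} = 1
g(7) = mex{0} = 1
g(8) = mex{1} = 0
So g(8) = 0.
Grundy values for stack B (subtraction set {2, 3}):
g(0) = mex{} = 0
g(1) = mex{} = 0
g(2) = mex{0} = 1
g(3) = mex{0} = 1
g(4) = mex{0,1} = 2
g(5) = mex{1} = 0
g(6) = mex{1,2} = 0
g(7) = mex{0,2} = 1
So g(7) = 1.
Stack C is a plain Nim stack of size 1, so its Grundy value is 1.
By the Sprague-Grundy theorem, the Grundy value of a sum of independent games is the XOR of the component values.
Combined value = 0 ⊕ 1 ⊕ 1 = 0.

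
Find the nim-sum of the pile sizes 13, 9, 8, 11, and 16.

Compute the nim-sum pairwise:
13 ⊕ 9 = 4
4 ⊕ 8 = 12
12 ⊕ 11 = 7
7 ⊕ 16 = 23

23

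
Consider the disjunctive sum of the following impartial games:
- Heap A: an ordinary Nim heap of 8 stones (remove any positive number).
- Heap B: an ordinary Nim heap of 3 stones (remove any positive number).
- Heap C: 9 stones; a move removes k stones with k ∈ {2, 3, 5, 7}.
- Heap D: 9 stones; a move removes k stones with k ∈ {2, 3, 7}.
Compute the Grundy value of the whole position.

9

Heap A is a plain Nim heap of size 8, so its Grundy value is 8.
Heap B is a plain Nim heap of size 3, so its Grundy value is 3.
Grundy values for heap C (subtraction set {2, 3, 5, 7}):
g(0) = mex{} = 0
g(1) = mex{} = 0
g(2) = mex{0} = 1
g(3) = mex{0} = 1
g(4) = mex{0,1} = 2
g(5) = mex{0,1} = 2
g(6) = mex{0,1,2} = 3
g(7) = mex{0,1,2} = 3
g(8) = mex{0,1,2,3} = 4
g(9) = mex{1,2,3} = 0
So g(9) = 0.
Grundy values for heap D (subtraction set {2, 3, 7}):
k:     0  1  2  3  4  5  6  7  8  9
g(k):  0  0  1  1  2  0  0  1  1  2
So g(9) = 2.
By the Sprague-Grundy theorem, the Grundy value of a sum of independent games is the XOR of the component values.
Combined value = 8 ⊕ 3 ⊕ 0 ⊕ 2 = 9.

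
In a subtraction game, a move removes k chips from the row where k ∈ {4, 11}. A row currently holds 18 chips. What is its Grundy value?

Build the Grundy sequence with g(k) = mex{g(k−s) : s ∈ {4, 11}, s ≤ k}:
k:     0  1  2  3  4  5  6  7  8  9 10 11 12 13 14 15 16 17 18
g(k):  0  0  0  0  1  1  1  1  0  0  0  2  1  1  1  0  0  0  0
So g(18) = 0.

0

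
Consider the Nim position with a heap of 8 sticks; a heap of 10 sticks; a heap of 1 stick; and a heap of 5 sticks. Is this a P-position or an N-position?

Write each in binary and XOR column by column:
  1000  (8)
  1010  (10)
  0001  (1)
  0101  (5)
  ----
  0110  (6)
The nim-sum is 6 ≠ 0, so this is an N-position: the player to move can win.

N-position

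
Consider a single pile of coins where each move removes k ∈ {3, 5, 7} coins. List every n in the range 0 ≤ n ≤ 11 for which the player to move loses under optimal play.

0, 1, 2, 10, 11

Grundy values for subtraction set {3, 5, 7}:
g(0) = mex{} = 0
g(1) = mex{} = 0
g(2) = mex{} = 0
g(3) = mex{0} = 1
g(4) = mex{0} = 1
g(5) = mex{0} = 1
g(6) = mex{0,1} = 2
g(7) = mex{0,1} = 2
g(8) = mex{0,1} = 2
g(9) = mex{0,1,2} = 3
g(10) = mex{1,2} = 0
g(11) = mex{1,2} = 0
The P-positions (g = 0) in 0..11 are 0, 1, 2, 10, 11.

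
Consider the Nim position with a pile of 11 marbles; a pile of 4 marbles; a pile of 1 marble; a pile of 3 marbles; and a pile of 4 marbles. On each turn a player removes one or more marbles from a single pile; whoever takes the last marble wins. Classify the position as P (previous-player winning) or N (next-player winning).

N-position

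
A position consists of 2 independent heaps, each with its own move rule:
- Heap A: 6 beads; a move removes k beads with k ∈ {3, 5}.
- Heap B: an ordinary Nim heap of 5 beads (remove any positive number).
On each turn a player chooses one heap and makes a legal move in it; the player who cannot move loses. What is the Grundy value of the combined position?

7

Build the Grundy sequence for heap A with g(k) = mex{g(k−s) : s ∈ {3, 5}, s ≤ k}:
g(0) = mex{} = 0
g(1) = mex{} = 0
g(2) = mex{} = 0
g(3) = mex{0} = 1
g(4) = mex{0} = 1
g(5) = mex{0} = 1
g(6) = mex{0,1} = 2
So g(6) = 2.
Heap B is a plain Nim heap of size 5, so its Grundy value is 5.
The value of a disjunctive sum is the nim-sum of the parts.
Combined value = 2 XOR 5 = 7.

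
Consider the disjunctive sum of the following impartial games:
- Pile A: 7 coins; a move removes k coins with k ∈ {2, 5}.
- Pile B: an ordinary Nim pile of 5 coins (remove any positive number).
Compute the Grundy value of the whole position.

5

Grundy values for pile A (subtraction set {2, 5}):
g(0) = mex{} = 0
g(1) = mex{} = 0
g(2) = mex{0} = 1
g(3) = mex{0} = 1
g(4) = mex{1} = 0
g(5) = mex{0,1} = 2
g(6) = mex{0} = 1
g(7) = mex{1,2} = 0
So g(7) = 0.
Pile B is a plain Nim pile of size 5, so its Grundy value is 5.
By the Sprague-Grundy theorem, the Grundy value of a sum of independent games is the XOR of the component values.
Combined value = 0 XOR 5 = 5.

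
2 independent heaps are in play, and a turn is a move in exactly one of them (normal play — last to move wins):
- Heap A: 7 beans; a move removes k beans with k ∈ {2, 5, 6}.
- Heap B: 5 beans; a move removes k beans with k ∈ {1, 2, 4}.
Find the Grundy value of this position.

For heap A, compute g(0), g(1), … with moves {2, 5, 6}:
g(0) = mex{} = 0
g(1) = mex{} = 0
g(2) = mex{0} = 1
g(3) = mex{0} = 1
g(4) = mex{1} = 0
g(5) = mex{0,1} = 2
g(6) = mex{0} = 1
g(7) = mex{0,1,2} = 3
So g(7) = 3.
Grundy values for heap B (subtraction set {1, 2, 4}):
g(0) = mex{} = 0
g(1) = mex{0} = 1
g(2) = mex{0,1} = 2
g(3) = mex{1,2} = 0
g(4) = mex{0,2} = 1
g(5) = mex{0,1} = 2
So g(5) = 2.
By the Sprague-Grundy theorem, the Grundy value of a sum of independent games is the XOR of the component values.
Combined value = 3 XOR 2 = 1.

1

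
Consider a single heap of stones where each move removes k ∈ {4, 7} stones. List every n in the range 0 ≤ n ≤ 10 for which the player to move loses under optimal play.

0, 1, 2, 3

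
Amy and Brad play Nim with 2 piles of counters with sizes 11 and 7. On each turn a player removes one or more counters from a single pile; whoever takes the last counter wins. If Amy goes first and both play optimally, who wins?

Amy wins

Nim-sum: 11 ^ 7 = 12.
The nim-sum is 12 ≠ 0, so this is an N-position: the player to move can win; Amy has a winning move.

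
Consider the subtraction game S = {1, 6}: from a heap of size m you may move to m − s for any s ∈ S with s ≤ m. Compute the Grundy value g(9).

0

Grundy values for subtraction set {1, 6}:
k:     0  1  2  3  4  5  6  7  8  9
g(k):  0  1  0  1  0  1  2  0  1  0
So g(9) = 0.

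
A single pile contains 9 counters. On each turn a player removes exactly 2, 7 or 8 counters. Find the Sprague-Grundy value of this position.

Grundy values for subtraction set {2, 7, 8}:
g(0) = mex{} = 0
g(1) = mex{} = 0
g(2) = mex{0} = 1
g(3) = mex{0} = 1
g(4) = mex{1} = 0
g(5) = mex{1} = 0
g(6) = mex{0} = 1
g(7) = mex{0} = 1
g(8) = mex{0,1} = 2
g(9) = mex{0,1} = 2
So g(9) = 2.

2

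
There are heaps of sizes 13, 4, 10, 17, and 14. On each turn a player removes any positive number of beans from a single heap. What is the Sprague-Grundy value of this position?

28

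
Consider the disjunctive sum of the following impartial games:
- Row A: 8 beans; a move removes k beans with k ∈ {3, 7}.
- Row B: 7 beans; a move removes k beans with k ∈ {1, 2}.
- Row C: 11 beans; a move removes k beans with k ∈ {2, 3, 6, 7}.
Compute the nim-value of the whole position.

2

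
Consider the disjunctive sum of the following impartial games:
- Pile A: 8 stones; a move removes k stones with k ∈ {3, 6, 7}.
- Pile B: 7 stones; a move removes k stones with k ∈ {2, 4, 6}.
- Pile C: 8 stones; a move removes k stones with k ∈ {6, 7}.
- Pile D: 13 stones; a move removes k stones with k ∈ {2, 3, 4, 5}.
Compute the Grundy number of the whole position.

For pile A, compute g(0), g(1), … with moves {3, 6, 7}:
k:     0  1  2  3  4  5  6  7  8
g(k):  0  0  0  1  1  1  2  2  2
So g(8) = 2.
Build the Grundy sequence for pile B with g(k) = mex{g(k−s) : s ∈ {2, 4, 6}, s ≤ k}:
k:     0  1  2  3  4  5  6  7
g(k):  0  0  1  1  2  2  3  3
So g(7) = 3.
Grundy values for pile C (subtraction set {6, 7}):
g(0) = mex{} = 0
g(1) = mex{} = 0
g(2) = mex{} = 0
g(3) = mex{} = 0
g(4) = mex{} = 0
g(5) = mex{} = 0
g(6) = mex{0} = 1
g(7) = mex{0} = 1
g(8) = mex{0} = 1
So g(8) = 1.
Build the Grundy sequence for pile D with g(k) = mex{g(k−s) : s ∈ {2, 3, 4, 5}, s ≤ k}:
g(0) = mex{} = 0
g(1) = mex{} = 0
g(2) = mex{0} = 1
g(3) = mex{0} = 1
g(4) = mex{0,1} = 2
g(5) = mex{0,1} = 2
g(6) = mex{0,1,2} = 3
g(7) = mex{1,2} = 0
g(8) = mex{1,2,3} = 0
g(9) = mex{0,2,3} = 1
g(10) = mex{0,2,3} = 1
g(11) = mex{0,1,3} = 2
g(12) = mex{0,1} = 2
g(13) = mex{0,1,2} = 3
So g(13) = 3.
The value of a disjunctive sum is the nim-sum of the parts.
Combined value = 2 ⊕ 3 ⊕ 1 ⊕ 3 = 3.

3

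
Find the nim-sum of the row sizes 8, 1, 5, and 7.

11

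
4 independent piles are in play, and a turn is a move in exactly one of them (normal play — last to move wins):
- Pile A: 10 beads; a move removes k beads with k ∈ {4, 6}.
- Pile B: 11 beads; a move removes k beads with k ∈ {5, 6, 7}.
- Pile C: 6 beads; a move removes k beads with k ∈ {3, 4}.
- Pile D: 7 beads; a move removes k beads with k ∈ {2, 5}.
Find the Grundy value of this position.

For pile A, compute g(0), g(1), … with moves {4, 6}:
k:     0  1  2  3  4  5  6  7  8  9 10
g(k):  0  0  0  0  1  1  1  1  2  2  0
So g(10) = 0.
For pile B, compute g(0), g(1), … with moves {5, 6, 7}:
g(0) = mex{} = 0
g(1) = mex{} = 0
g(2) = mex{} = 0
g(3) = mex{} = 0
g(4) = mex{} = 0
g(5) = mex{0} = 1
g(6) = mex{0} = 1
g(7) = mex{0} = 1
g(8) = mex{0} = 1
g(9) = mex{0} = 1
g(10) = mex{0,1} = 2
g(11) = mex{0,1} = 2
So g(11) = 2.
For pile C, compute g(0), g(1), … with moves {3, 4}:
k:     0  1  2  3  4  5  6
g(k):  0  0  0  1  1  1  2
So g(6) = 2.
Grundy values for pile D (subtraction set {2, 5}):
g(0) = mex{} = 0
g(1) = mex{} = 0
g(2) = mex{0} = 1
g(3) = mex{0} = 1
g(4) = mex{1} = 0
g(5) = mex{0,1} = 2
g(6) = mex{0} = 1
g(7) = mex{1,2} = 0
So g(7) = 0.
By the Sprague-Grundy theorem, the Grundy value of a sum of independent games is the XOR of the component values.
Combined value = 0 ⊕ 2 ⊕ 2 ⊕ 0 = 0.

0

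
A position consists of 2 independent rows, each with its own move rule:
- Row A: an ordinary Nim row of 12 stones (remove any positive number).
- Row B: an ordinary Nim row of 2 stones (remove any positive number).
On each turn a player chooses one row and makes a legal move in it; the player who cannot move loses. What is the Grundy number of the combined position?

14

Row A is a plain Nim row of size 12, so its Grundy value is 12.
Row B is a plain Nim row of size 2, so its Grundy value is 2.
The value of a disjunctive sum is the nim-sum of the parts.
Combined value = 12 ⊕ 2 = 14.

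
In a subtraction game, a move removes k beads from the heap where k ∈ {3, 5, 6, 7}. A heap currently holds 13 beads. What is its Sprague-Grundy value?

Build the Grundy sequence with g(k) = mex{g(k−s) : s ∈ {3, 5, 6, 7}, s ≤ k}:
k:     0  1  2  3  4  5  6  7  8  9 10 11 12 13
g(k):  0  0  0  1  1  1  2  2  2  3  0  0  0  1
So g(13) = 1.

1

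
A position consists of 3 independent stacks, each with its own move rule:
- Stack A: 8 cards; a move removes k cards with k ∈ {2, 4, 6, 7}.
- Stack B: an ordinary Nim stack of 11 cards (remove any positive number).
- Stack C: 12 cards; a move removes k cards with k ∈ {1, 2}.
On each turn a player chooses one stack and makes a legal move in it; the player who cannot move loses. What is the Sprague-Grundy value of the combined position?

15

Build the Grundy sequence for stack A with g(k) = mex{g(k−s) : s ∈ {2, 4, 6, 7}, s ≤ k}:
k:     0  1  2  3  4  5  6  7  8
g(k):  0  0  1  1  2  2  3  3  4
So g(8) = 4.
Stack B is a plain Nim stack of size 11, so its Grundy value is 11.
Build the Grundy sequence for stack C with g(k) = mex{g(k−s) : s ∈ {1, 2}, s ≤ k}:
g(0) = mex{} = 0
g(1) = mex{0} = 1
g(2) = mex{0,1} = 2
g(3) = mex{1,2} = 0
g(4) = mex{0,2} = 1
g(5) = mex{0,1} = 2
g(6) = mex{1,2} = 0
g(7) = mex{0,2} = 1
g(8) = mex{0,1} = 2
g(9) = mex{1,2} = 0
g(10) = mex{0,2} = 1
g(11) = mex{0,1} = 2
g(12) = mex{1,2} = 0
So g(12) = 0.
The value of a disjunctive sum is the nim-sum of the parts.
Combined value = 4 ⊕ 11 ⊕ 0 = 15.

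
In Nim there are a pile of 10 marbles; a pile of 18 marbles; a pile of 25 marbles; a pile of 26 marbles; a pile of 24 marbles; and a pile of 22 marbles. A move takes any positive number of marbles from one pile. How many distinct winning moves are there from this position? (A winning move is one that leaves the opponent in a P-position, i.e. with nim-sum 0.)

5

Nim-sum: 10 ⊕ 18 ⊕ 25 ⊕ 26 ⊕ 24 ⊕ 22 = 21.
The overall nim-sum is X = 21. A pile of size p has a winning move iff p XOR X < p (reduce it to p XOR X).
  10: 10 XOR 21 = 31 ≥ 10 — no move.
  18: 18 XOR 21 = 7 < 18 — winning move (to 7).
  25: 25 XOR 21 = 12 < 25 — winning move (to 12).
  26: 26 XOR 21 = 15 < 26 — winning move (to 15).
  24: 24 XOR 21 = 13 < 24 — winning move (to 13).
  22: 22 XOR 21 = 3 < 22 — winning move (to 3).
That gives 5 winning moves.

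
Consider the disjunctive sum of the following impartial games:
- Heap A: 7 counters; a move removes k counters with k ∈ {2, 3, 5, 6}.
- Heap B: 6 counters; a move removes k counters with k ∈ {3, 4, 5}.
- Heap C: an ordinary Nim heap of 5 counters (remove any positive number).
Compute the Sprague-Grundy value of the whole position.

4

Build the Grundy sequence for heap A with g(k) = mex{g(k−s) : s ∈ {2, 3, 5, 6}, s ≤ k}:
g(0) = mex{} = 0
g(1) = mex{} = 0
g(2) = mex{0} = 1
g(3) = mex{0} = 1
g(4) = mex{0,1} = 2
g(5) = mex{0,1} = 2
g(6) = mex{0,1,2} = 3
g(7) = mex{0,1,2} = 3
So g(7) = 3.
Grundy values for heap B (subtraction set {3, 4, 5}):
g(0) = mex{} = 0
g(1) = mex{} = 0
g(2) = mex{} = 0
g(3) = mex{0} = 1
g(4) = mex{0} = 1
g(5) = mex{0} = 1
g(6) = mex{0,1} = 2
So g(6) = 2.
Heap C is a plain Nim heap of size 5, so its Grundy value is 5.
The value of a disjunctive sum is the nim-sum of the parts.
Combined value = 3 ⊕ 2 ⊕ 5 = 4.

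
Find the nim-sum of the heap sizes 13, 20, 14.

Nim-sum: 13 ⊕ 20 ⊕ 14 = 23.

23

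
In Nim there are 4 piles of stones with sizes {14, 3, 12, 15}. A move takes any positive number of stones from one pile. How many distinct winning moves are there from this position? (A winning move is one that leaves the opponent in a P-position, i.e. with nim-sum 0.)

3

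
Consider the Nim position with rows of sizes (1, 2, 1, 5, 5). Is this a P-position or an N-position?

N-position

Nim-sum: 1 ⊕ 2 ⊕ 1 ⊕ 5 ⊕ 5 = 2.
The nim-sum is 2 ≠ 0, so this is an N-position: the player to move can win.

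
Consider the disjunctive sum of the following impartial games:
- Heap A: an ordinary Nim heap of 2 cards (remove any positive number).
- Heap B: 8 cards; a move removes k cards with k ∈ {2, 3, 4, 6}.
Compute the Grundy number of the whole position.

Heap A is a plain Nim heap of size 2, so its Grundy value is 2.
Grundy values for heap B (subtraction set {2, 3, 4, 6}):
g(0) = mex{} = 0
g(1) = mex{} = 0
g(2) = mex{0} = 1
g(3) = mex{0} = 1
g(4) = mex{0,1} = 2
g(5) = mex{0,1} = 2
g(6) = mex{0,1,2} = 3
g(7) = mex{0,1,2} = 3
g(8) = mex{1,2,3} = 0
So g(8) = 0.
By the Sprague-Grundy theorem, the Grundy value of a sum of independent games is the XOR of the component values.
Combined value = 2 XOR 0 = 2.

2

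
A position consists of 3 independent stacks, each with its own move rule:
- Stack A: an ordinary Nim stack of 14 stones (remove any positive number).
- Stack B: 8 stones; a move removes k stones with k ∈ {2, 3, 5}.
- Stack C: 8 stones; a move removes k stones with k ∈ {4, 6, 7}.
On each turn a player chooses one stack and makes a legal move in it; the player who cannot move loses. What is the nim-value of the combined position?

Stack A is a plain Nim stack of size 14, so its Grundy value is 14.
For stack B, compute g(0), g(1), … with moves {2, 3, 5}:
g(0) = mex{} = 0
g(1) = mex{} = 0
g(2) = mex{0} = 1
g(3) = mex{0} = 1
g(4) = mex{0,1} = 2
g(5) = mex{0,1} = 2
g(6) = mex{0,1,2} = 3
g(7) = mex{1,2} = 0
g(8) = mex{1,2,3} = 0
So g(8) = 0.
For stack C, compute g(0), g(1), … with moves {4, 6, 7}:
k:     0  1  2  3  4  5  6  7  8
g(k):  0  0  0  0  1  1  1  1  2
So g(8) = 2.
The value of a disjunctive sum is the nim-sum of the parts.
Combined value = 14 ⊕ 0 ⊕ 2 = 12.

12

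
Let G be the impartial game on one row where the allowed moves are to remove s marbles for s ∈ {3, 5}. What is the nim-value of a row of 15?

Grundy values for subtraction set {3, 5}:
k:     0  1  2  3  4  5  6  7  8  9 10 11 12 13 14 15
g(k):  0  0  0  1  1  1  2  2  0  0  0  1  1  1  2  2
So g(15) = 2.

2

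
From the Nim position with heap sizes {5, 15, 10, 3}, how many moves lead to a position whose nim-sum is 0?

Compute the nim-sum pairwise:
5 ⊕ 15 = 10
10 ⊕ 10 = 0
0 ⊕ 3 = 3
The overall nim-sum is X = 3. A heap of size p has a winning move iff p XOR X < p (reduce it to p XOR X).
  5: 5 XOR 3 = 6 ≥ 5 — no move.
  15: 15 XOR 3 = 12 < 15 — winning move (to 12).
  10: 10 XOR 3 = 9 < 10 — winning move (to 9).
  3: 3 XOR 3 = 0 < 3 — winning move (to 0).
That gives 3 winning moves.

3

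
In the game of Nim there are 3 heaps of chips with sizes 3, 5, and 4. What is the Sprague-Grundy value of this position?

2

Compute the nim-sum pairwise:
3 XOR 5 = 6
6 XOR 4 = 2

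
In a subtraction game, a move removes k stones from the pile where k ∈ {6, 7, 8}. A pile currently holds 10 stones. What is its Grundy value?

Build the Grundy sequence with g(k) = mex{g(k−s) : s ∈ {6, 7, 8}, s ≤ k}:
g(0) = mex{} = 0
g(1) = mex{} = 0
g(2) = mex{} = 0
g(3) = mex{} = 0
g(4) = mex{} = 0
g(5) = mex{} = 0
g(6) = mex{0} = 1
g(7) = mex{0} = 1
g(8) = mex{0} = 1
g(9) = mex{0} = 1
g(10) = mex{0} = 1
So g(10) = 1.

1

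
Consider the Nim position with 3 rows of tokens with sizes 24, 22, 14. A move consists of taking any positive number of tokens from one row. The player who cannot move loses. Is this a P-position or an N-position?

Compute the nim-sum pairwise:
24 ⊕ 22 = 14
14 ⊕ 14 = 0
The nim-sum is 0, so this is a P-position: the player to move is in a losing position under optimal play.

P-position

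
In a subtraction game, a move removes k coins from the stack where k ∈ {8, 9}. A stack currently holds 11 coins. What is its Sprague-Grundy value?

Compute g(0), g(1), … for moves {8, 9}:
g(0) = mex{} = 0
g(1) = mex{} = 0
g(2) = mex{} = 0
g(3) = mex{} = 0
g(4) = mex{} = 0
g(5) = mex{} = 0
g(6) = mex{} = 0
g(7) = mex{} = 0
g(8) = mex{0} = 1
g(9) = mex{0} = 1
g(10) = mex{0} = 1
g(11) = mex{0} = 1
So g(11) = 1.

1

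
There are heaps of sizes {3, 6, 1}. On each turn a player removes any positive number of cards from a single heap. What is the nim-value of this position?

Nim-sum: 3 XOR 6 XOR 1 = 4.

4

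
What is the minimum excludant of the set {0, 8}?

1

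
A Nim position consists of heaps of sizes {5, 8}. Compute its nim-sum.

13

Nim-sum: 5 ^ 8 = 13.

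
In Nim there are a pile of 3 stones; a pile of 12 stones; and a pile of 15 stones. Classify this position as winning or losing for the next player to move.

Losing position

Nim-sum: 3 XOR 12 XOR 15 = 0.
The nim-sum is 0, so this is a P-position: the player to move is in a losing position under optimal play.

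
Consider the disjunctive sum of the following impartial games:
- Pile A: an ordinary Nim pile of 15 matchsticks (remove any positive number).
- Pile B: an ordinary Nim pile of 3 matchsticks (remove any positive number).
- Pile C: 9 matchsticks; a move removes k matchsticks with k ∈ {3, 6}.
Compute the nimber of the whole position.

12

Pile A is a plain Nim pile of size 15, so its Grundy value is 15.
Pile B is a plain Nim pile of size 3, so its Grundy value is 3.
Grundy values for pile C (subtraction set {3, 6}):
k:     0  1  2  3  4  5  6  7  8  9
g(k):  0  0  0  1  1  1  2  2  2  0
So g(9) = 0.
By the Sprague-Grundy theorem, the Grundy value of a sum of independent games is the XOR of the component values.
Combined value = 15 ⊕ 3 ⊕ 0 = 12.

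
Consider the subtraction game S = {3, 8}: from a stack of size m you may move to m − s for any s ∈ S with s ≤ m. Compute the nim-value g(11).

Grundy values for subtraction set {3, 8}:
g(0) = mex{} = 0
g(1) = mex{} = 0
g(2) = mex{} = 0
g(3) = mex{0} = 1
g(4) = mex{0} = 1
g(5) = mex{0} = 1
g(6) = mex{1} = 0
g(7) = mex{1} = 0
g(8) = mex{0,1} = 2
g(9) = mex{0} = 1
g(10) = mex{0} = 1
g(11) = mex{1,2} = 0
So g(11) = 0.

0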